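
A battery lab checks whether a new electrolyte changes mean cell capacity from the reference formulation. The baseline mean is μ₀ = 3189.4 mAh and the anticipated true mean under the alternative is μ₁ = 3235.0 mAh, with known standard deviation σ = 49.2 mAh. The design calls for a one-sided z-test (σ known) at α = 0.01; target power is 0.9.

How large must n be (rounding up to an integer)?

Standardized effect: d = |μ₁ − μ₀| / σ = |3235.0 − 3189.4| / 49.2 = 0.9268
Set Φ(δ − 2.326) = 0.9; then δ − 2.326 = Φ⁻¹(0.9) = 1.282, giving δ = 3.608.
δ = d·√n ⇒ n = (δ/d)² = (3.608 / 0.9268)² = 15.15.
Rounding up, n = 16.

n = 16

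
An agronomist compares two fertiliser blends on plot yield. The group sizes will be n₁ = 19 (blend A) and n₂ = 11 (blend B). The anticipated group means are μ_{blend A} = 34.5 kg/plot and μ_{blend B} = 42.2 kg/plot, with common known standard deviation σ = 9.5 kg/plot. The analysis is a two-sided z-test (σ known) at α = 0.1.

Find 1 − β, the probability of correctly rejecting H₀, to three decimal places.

Standardized effect: d = |μ_{blend A} − μ_{blend B}| / σ = |34.5 − 42.2| / 9.5 = 0.8105
Noncentrality parameter: δ = d / √(1/n₁ + 1/n₂) = 0.8105 / √(1/19 + 1/11) = 2.1393
Critical value for a two-sided test at α = 0.1: z_{α/2} = 1.645.
Power = Φ(δ − 1.645) + Φ(−δ − 1.645) = Φ(0.494) + Φ(-3.784) = 0.6895 + 0.0001 = 0.6896.

Power ≈ 0.690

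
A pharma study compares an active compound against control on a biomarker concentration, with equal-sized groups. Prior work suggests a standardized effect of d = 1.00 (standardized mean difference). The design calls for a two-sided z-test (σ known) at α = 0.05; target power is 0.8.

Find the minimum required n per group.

Set Φ(δ − 1.960) = 0.8; then δ − 1.960 = Φ⁻¹(0.8) = 0.842, giving δ = 2.802.
(Ignoring the negligible lower-tail rejection probability gives the usual closed-form inversion.)
δ = d·√(n/2) ⇒ n = 2(δ/d)² = 2 × (2.802 / 1.00)² = 15.70.
Rounding up, n = 16 per group.

n = 16 per group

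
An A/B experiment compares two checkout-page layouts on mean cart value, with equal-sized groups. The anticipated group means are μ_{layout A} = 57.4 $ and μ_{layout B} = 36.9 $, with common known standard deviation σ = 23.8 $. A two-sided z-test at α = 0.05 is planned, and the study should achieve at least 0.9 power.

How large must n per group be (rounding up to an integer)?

n = 29 per group

Standardized effect: d = |μ_{layout A} − μ_{layout B}| / σ = |57.4 − 36.9| / 23.8 = 0.8613
For power 0.9 need Φ(δ − z_{0.025}) = 0.9, so δ = z_{0.025} + z_{0.10} = 1.960 + 1.282 = 3.242.
(For δ > 0 the lower-tail rejection region contributes negligibly to power, so the one-term inversion is standard.)
δ = d·√(n/2) ⇒ n = 2(δ/d)² = 2 × (3.242 / 0.8613)² = 28.33.
Rounding up, n = 29 per group.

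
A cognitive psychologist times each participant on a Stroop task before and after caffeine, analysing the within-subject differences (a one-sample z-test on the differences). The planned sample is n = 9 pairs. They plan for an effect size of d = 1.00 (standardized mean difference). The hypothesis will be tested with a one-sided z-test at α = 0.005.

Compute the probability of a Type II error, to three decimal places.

β ≈ 0.336

Noncentrality parameter: δ = d·√n = 1.00 × √9 = 3.0000
Critical value for a one-sided test at α = 0.005: z_α = 2.576.
Power = Φ(δ − 2.576) = Φ(0.424) = 0.6643.
Type II error: β = 1 − power = 1 − 0.6643 = 0.3357.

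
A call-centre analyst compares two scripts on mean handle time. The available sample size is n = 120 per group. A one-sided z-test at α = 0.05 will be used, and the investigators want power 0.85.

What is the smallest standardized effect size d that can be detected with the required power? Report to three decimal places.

Need Φ(δ − 1.645) = 0.85, so δ = 1.645 + 1.036 = 2.681.
δ = d·√(n/2) ⇒ d = δ/√(n/2) = 2.681/√(120/2) = 0.3462.

d ≈ 0.346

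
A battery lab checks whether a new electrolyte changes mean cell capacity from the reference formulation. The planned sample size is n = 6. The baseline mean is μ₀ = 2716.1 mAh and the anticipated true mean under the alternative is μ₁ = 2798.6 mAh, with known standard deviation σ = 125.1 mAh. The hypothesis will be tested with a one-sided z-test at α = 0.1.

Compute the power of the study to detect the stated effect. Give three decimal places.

Standardized effect: d = |μ₁ − μ₀| / σ = |2798.6 − 2716.1| / 125.1 = 0.6595
Noncentrality parameter: δ = d·√n = 0.6595 × √6 = 1.6154
One-sided α = 0.1 → critical value z_{0.1} = 1.282.
Power = Φ(δ − 1.282) = Φ(0.334) = 0.6307.

Power ≈ 0.631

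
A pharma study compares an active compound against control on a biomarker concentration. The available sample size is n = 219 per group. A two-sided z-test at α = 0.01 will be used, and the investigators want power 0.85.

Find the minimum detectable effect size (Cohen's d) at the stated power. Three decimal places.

Need Φ(δ − 2.576) = 0.85, so δ = 2.576 + 1.036 = 3.612.
(Lower-tail contribution to power is negligible for δ > 0.)
δ = d·√(n/2) ⇒ d = δ/√(n/2) = 3.612/√(219/2) = 0.3452.

d ≈ 0.345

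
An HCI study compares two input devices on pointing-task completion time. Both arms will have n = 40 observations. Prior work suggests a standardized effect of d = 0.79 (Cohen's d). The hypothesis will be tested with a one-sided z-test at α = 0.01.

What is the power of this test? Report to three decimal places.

Noncentrality parameter: δ = d·√(n/2) = 0.79 × √(40/2) = 3.5330
One-sided α = 0.01 → critical value z_{0.01} = 2.326.
Power = Φ(δ − 2.326) = Φ(1.207) = 0.8862.

Power ≈ 0.886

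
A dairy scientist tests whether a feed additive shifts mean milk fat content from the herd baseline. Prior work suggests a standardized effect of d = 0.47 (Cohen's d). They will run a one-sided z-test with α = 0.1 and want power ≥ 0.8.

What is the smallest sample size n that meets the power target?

For power 0.8 need Φ(δ − z_{0.1}) = 0.8, so δ = z_{0.1} + z_{0.20} = 1.282 + 0.842 = 2.123.
δ = d·√n ⇒ n = (δ/d)² = (2.123 / 0.47)² = 20.41.
Rounding up, n = 21.

n = 21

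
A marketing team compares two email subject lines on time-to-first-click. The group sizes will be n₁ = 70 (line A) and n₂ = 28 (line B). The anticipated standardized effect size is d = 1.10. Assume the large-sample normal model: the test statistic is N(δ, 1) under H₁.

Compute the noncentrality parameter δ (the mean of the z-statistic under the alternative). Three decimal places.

The noncentrality parameter scales effect size by the design's sample-size factor: δ = d / √(1/n₁ + 1/n₂) = 1.10 / √(1/70 + 1/28) = 4.9193

δ ≈ 4.919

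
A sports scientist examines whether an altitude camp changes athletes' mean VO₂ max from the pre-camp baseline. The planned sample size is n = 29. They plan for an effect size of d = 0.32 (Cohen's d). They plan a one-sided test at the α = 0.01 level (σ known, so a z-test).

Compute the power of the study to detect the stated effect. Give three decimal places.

Power ≈ 0.273

Noncentrality parameter: λ = d·√n = 0.32 × √29 = 1.7233
One-sided α = 0.01 → critical value z_{0.01} = 2.326.
Power = Φ(λ − 2.326) = Φ(-0.603) = 0.2732.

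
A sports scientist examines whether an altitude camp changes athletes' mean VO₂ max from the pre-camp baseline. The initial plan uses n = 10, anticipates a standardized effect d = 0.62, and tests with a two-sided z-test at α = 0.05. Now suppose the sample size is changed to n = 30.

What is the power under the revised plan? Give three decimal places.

With n = 30: δ = d·√n = 0.62 × √30 = 3.3959. Critical value z_{0.025} = 1.960.
Revised power = Φ(δ − 1.960) + Φ(−δ − 1.960) = Φ(1.436) + Φ(-5.356) = 0.9245 + 0.0000 = 0.9245.

Power ≈ 0.924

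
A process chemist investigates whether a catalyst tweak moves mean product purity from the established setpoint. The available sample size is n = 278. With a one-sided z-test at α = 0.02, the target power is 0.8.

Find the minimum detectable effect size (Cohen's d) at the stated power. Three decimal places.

Need Φ(δ − 2.054) = 0.8, so δ = 2.054 + 0.842 = 2.895.
δ = d·√n ⇒ d = δ/√n = 2.895/√278 = 0.1737.

d ≈ 0.174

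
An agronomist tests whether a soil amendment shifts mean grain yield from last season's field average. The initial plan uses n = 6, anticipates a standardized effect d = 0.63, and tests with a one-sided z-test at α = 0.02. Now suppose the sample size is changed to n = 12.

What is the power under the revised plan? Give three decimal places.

With n = 12: δ = d·√n = 0.63 × √12 = 2.1824. Critical value z_{0.02} = 2.054.
Revised power = P(Z > 2.054 − δ) = Φ(0.129) = 0.5512.

Power ≈ 0.551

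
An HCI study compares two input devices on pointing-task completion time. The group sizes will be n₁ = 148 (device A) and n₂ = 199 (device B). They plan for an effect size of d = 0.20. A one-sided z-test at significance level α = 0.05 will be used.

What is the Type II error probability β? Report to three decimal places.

β ≈ 0.422

Noncentrality parameter: δ = d / √(1/n₁ + 1/n₂) = 0.20 / √(1/148 + 1/199) = 1.8426
One-sided α = 0.05 → critical value z_{0.05} = 1.645.
Power = P(Z > 1.645 − δ) = Φ(0.198) = 0.5784.
Type II error: β = 1 − power = 1 − 0.5784 = 0.4216.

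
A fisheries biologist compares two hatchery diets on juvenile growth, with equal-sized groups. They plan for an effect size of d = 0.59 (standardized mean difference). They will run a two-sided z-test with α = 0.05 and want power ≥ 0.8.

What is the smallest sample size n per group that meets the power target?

Set Φ(δ − 1.960) = 0.8; then δ − 1.960 = Φ⁻¹(0.8) = 0.842, giving δ = 2.802.
(For δ > 0 the lower-tail rejection region contributes negligibly to power, so the one-term inversion is standard.)
δ = d·√(n/2) ⇒ n = 2(δ/d)² = 2 × (2.802 / 0.59)² = 45.10.
Rounding up, n = 46 per group.

n = 46 per group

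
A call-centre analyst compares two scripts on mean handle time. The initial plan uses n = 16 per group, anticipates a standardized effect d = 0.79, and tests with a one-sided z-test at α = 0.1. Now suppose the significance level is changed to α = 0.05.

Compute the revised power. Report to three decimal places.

δ = d·√(n/2) = 0.79 × √(16/2) = 2.2345 (unchanged). New critical value: z_{0.05} = 1.645.
Revised power = Φ(δ − 1.645) = Φ(0.590) = 0.7223.

Power ≈ 0.722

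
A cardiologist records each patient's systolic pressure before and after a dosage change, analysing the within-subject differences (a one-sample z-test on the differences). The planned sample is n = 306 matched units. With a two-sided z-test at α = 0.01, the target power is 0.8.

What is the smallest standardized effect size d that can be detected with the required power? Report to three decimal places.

Need Φ(δ − 2.576) = 0.8, so δ = 2.576 + 0.842 = 3.417.
(Lower-tail contribution to power is negligible for δ > 0.)
δ = d·√n ⇒ d = δ/√n = 3.417/√306 = 0.1954.

d ≈ 0.195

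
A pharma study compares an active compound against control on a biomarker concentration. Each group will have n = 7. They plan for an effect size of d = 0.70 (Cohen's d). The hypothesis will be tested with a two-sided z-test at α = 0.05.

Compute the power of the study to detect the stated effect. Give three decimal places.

Power ≈ 0.258

Noncentrality parameter: δ = d·√(n/2) = 0.70 × √(7/2) = 1.3096
Two-sided α = 0.05 → critical value z_{0.025} = 1.960.
Power = Φ(δ − 1.960) + Φ(−δ − 1.960) = Φ(-0.650) + Φ(-3.270) = 0.2577 + 0.0005 = 0.2583.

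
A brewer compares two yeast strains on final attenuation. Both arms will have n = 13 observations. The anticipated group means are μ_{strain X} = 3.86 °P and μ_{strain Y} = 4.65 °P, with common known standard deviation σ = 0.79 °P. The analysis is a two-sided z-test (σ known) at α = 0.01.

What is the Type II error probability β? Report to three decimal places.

Standardized effect: d = |μ_{strain X} − μ_{strain Y}| / σ = |3.86 − 4.65| / 0.79 = 1.0000
Noncentrality parameter: δ = d·√(n/2) = 1.0000 × √(13/2) = 2.5495
Critical value for a two-sided test at α = 0.01: z_{α/2} = 2.576.
Power = Φ(δ − 2.576) + Φ(−δ − 2.576) = Φ(-0.026) + Φ(-5.125) = 0.4895 + 0.0000 = 0.4895.
Type II error: β = 1 − power = 1 − 0.4895 = 0.5105.

β ≈ 0.510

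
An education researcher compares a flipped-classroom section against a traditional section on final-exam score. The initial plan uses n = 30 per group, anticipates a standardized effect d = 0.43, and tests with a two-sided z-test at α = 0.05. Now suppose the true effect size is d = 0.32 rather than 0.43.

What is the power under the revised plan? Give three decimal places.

Power ≈ 0.236

With d = 0.32: δ = d·√(n/2) = 0.32 × √(30/2) = 1.2394. Critical value z_{0.025} = 1.960.
Revised power = Φ(δ − 1.960) + Φ(−δ − 1.960) = Φ(-0.721) + Φ(-3.199) = 0.2356 + 0.0007 = 0.2363.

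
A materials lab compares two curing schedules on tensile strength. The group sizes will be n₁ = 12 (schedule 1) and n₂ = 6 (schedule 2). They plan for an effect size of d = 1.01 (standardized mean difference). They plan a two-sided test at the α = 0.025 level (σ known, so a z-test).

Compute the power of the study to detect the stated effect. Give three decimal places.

Noncentrality parameter: δ = d / √(1/n₁ + 1/n₂) = 1.01 / √(1/12 + 1/6) = 2.0200
Critical value for a two-sided test at α = 0.025: z_{α/2} = 2.241.
Power = Φ(δ − 2.241) + Φ(−δ − 2.241) = Φ(-0.221) + Φ(-4.261) = 0.4124 + 0.0000 = 0.4124.

Power ≈ 0.412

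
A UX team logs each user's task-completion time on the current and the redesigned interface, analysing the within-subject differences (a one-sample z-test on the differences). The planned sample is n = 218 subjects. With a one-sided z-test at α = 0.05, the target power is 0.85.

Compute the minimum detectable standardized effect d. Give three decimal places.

Required noncentrality: δ = z_{0.05} + z_{0.15} = 1.645 + 1.036 = 2.681.
δ = d·√n ⇒ d = δ/√n = 2.681/√218 = 0.1816.

d ≈ 0.182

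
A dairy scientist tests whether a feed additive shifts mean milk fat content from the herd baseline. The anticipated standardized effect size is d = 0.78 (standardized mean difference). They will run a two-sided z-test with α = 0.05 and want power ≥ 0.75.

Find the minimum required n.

For power 0.75 need Φ(δ − z_{0.025}) = 0.75, so δ = z_{0.025} + z_{0.25} = 1.960 + 0.674 = 2.634.
(Ignoring the negligible lower-tail rejection probability gives the usual closed-form inversion.)
δ = d·√n ⇒ n = (δ/d)² = (2.634 / 0.78)² = 11.41.
Rounding up, n = 12.

n = 12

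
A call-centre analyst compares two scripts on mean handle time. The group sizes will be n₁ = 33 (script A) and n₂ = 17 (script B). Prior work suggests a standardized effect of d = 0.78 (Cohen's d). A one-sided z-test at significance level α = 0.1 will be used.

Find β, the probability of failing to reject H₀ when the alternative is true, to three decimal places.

β ≈ 0.092

Noncentrality parameter: λ = d / √(1/n₁ + 1/n₂) = 0.78 / √(1/33 + 1/17) = 2.6127
One-sided α = 0.1 → critical value z_{0.1} = 1.282.
Power = Φ(λ − 1.282) = Φ(1.331) = 0.9084.
Type II error: β = 1 − power = 1 − 0.9084 = 0.0916.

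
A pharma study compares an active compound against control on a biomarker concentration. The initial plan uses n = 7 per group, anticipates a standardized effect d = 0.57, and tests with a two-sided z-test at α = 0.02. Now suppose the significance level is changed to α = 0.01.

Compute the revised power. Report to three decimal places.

Power ≈ 0.066

δ = d·√(n/2) = 0.57 × √(7/2) = 1.0664 (unchanged). New critical value: z_{0.005} = 2.576.
Revised power = Φ(δ − 2.576) + Φ(−δ − 2.576) = Φ(-1.509) + Φ(-3.642) = 0.0656 + 0.0001 = 0.0657.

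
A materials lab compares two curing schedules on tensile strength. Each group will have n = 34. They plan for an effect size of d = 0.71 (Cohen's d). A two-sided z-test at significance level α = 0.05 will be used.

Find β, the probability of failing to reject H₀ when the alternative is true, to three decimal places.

Noncentrality parameter: λ = d·√(n/2) = 0.71 × √(34/2) = 2.9274
Critical value for a two-sided test at α = 0.05: z_{α/2} = 1.960.
Power = Φ(λ − 1.960) + Φ(−λ − 1.960) = Φ(0.967) + Φ(-4.887) = 0.8333 + 0.0000 = 0.8333.
Type II error: β = 1 − power = 1 − 0.8333 = 0.1667.

β ≈ 0.167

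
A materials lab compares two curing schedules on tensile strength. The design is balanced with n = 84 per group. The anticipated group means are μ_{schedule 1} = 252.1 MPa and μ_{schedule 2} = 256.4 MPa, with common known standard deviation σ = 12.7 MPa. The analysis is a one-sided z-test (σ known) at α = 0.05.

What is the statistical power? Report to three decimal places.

Power ≈ 0.709

Standardized effect: d = |μ_{schedule 1} − μ_{schedule 2}| / σ = |252.1 − 256.4| / 12.7 = 0.3386
Noncentrality parameter: δ = d·√(n/2) = 0.3386 × √(84/2) = 2.1943
Critical value for a one-sided test at α = 0.05: z_α = 1.645.
Power = Φ(δ − 1.645) = Φ(0.549) = 0.7086.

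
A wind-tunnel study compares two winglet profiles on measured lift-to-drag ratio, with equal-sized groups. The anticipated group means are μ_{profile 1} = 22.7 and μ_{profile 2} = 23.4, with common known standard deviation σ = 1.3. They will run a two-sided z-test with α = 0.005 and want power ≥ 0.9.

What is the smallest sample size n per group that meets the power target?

Standardized effect: d = |μ_{profile 1} − μ_{profile 2}| / σ = |22.7 − 23.4| / 1.3 = 0.5385
Set Φ(δ − 2.807) = 0.9; then δ − 2.807 = Φ⁻¹(0.9) = 1.282, giving δ = 4.089.
(For δ > 0 the lower-tail rejection region contributes negligibly to power, so the one-term inversion is standard.)
δ = d·√(n/2) ⇒ n = 2(δ/d)² = 2 × (4.089 / 0.5385)² = 115.31.
Round up to the next whole unit.

n = 116 per group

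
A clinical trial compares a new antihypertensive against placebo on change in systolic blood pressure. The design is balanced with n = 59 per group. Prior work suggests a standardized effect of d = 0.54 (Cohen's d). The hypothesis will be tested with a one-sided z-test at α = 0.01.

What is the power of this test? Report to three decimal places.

Power ≈ 0.728

Noncentrality parameter: λ = d·√(n/2) = 0.54 × √(59/2) = 2.9330
Critical value for a one-sided test at α = 0.01: z_α = 2.326.
Power = P(Z > 2.326 − λ) = Φ(0.607) = 0.7279.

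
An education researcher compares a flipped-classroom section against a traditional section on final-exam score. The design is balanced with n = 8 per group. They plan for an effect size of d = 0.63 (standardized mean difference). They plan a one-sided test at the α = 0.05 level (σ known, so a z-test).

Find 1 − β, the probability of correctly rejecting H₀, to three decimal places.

Noncentrality parameter: λ = d·√(n/2) = 0.63 × √(8/2) = 1.2600
Critical value for a one-sided test at α = 0.05: z_α = 1.645.
Power = P(Z > 1.645 − λ) = Φ(-0.385) = 0.3502.

Power ≈ 0.350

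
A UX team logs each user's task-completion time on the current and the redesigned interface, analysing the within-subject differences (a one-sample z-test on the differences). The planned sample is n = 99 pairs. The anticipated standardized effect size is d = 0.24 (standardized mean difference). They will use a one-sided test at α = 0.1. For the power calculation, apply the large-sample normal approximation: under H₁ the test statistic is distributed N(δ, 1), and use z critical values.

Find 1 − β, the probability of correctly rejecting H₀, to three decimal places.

Noncentrality parameter: λ = d·√n = 0.24 × √99 = 2.3880
Critical value for a one-sided test at α = 0.1: z_α = 1.282.
Power = Φ(λ − 1.282) = Φ(1.106) = 0.8657.

Power ≈ 0.866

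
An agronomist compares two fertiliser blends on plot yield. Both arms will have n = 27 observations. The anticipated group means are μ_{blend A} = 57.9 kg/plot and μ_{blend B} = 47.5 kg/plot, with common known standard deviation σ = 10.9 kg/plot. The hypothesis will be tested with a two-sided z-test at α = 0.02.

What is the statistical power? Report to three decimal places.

Standardized effect: d = |μ_{blend A} − μ_{blend B}| / σ = |57.9 − 47.5| / 10.9 = 0.9541
Noncentrality parameter: δ = d·√(n/2) = 0.9541 × √(27/2) = 3.5057
Critical value for a two-sided test at α = 0.02: z_{α/2} = 2.326.
Power = Φ(δ − 2.326) + Φ(−δ − 2.326) = Φ(1.179) + Φ(-5.832) = 0.8809 + 0.0000 = 0.8809.

Power ≈ 0.881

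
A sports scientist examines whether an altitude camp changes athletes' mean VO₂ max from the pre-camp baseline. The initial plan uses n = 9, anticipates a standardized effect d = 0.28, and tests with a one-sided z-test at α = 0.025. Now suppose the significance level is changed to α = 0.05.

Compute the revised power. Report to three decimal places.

Power ≈ 0.210

δ = d·√n = 0.28 × √9 = 0.8400 (unchanged). New critical value: z_{0.05} = 1.645.
Revised power = Φ(δ − 1.645) = Φ(-0.805) = 0.2105.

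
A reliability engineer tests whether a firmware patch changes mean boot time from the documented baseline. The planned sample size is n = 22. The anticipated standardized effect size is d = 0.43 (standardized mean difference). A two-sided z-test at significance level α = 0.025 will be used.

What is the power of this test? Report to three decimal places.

Power ≈ 0.411

Noncentrality parameter: λ = d·√n = 0.43 × √22 = 2.0169
Critical value for a two-sided test at α = 0.025: z_{α/2} = 2.241.
Power = Φ(λ − 2.241) + Φ(−λ − 2.241) = Φ(-0.225) + Φ(-4.258) = 0.4112 + 0.0000 = 0.4112.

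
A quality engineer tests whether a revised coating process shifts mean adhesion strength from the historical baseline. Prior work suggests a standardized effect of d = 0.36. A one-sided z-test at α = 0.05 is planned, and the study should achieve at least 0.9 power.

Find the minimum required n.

n = 67

For power 0.9 need Φ(δ − z_{0.05}) = 0.9, so δ = z_{0.05} + z_{0.10} = 1.645 + 1.282 = 2.926.
δ = d·√n ⇒ n = (δ/d)² = (2.926 / 0.36)² = 66.08.
Round up to the next whole unit.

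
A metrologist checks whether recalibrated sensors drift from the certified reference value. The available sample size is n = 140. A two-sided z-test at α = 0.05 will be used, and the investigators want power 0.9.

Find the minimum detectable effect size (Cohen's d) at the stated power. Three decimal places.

Need Φ(δ − 1.960) = 0.9, so δ = 1.960 + 1.282 = 3.242.
(The second rejection-region term Φ(−δ − z_{α/2}) is negligible and dropped.)
δ = d·√n ⇒ d = δ/√n = 3.242/√140 = 0.2740.

d ≈ 0.274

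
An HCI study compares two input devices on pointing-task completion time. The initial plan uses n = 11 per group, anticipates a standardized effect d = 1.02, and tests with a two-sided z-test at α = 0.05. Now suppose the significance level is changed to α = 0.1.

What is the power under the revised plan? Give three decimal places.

Power ≈ 0.773

δ = d·√(n/2) = 1.02 × √(11/2) = 2.3921 (unchanged). New critical value: z_{0.05} = 1.645.
Revised power = Φ(δ − 1.645) + Φ(−δ − 1.645) = Φ(0.747) + Φ(-4.037) = 0.7725 + 0.0000 = 0.7726.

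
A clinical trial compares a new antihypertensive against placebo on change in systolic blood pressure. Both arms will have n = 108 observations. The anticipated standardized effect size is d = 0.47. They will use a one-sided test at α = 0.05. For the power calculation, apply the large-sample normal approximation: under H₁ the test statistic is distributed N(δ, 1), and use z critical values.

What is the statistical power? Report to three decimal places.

Power ≈ 0.965

Noncentrality parameter: δ = d·√(n/2) = 0.47 × √(108/2) = 3.4538
Critical value for a one-sided test at α = 0.05: z_α = 1.645.
Power = Φ(δ − 1.645) = Φ(1.809) = 0.9648.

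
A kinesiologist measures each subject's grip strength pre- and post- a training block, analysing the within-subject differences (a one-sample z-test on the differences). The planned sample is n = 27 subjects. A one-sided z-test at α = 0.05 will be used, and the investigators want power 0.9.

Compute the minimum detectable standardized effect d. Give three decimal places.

d ≈ 0.563

Required noncentrality: δ = z_{0.05} + z_{0.10} = 1.645 + 1.282 = 2.926.
δ = d·√n ⇒ d = δ/√n = 2.926/√27 = 0.5632.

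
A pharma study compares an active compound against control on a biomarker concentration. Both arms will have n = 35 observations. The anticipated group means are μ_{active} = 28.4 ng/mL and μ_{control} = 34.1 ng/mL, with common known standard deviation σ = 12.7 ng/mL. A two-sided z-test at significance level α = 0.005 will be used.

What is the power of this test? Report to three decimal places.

Standardized effect: d = |μ_{active} − μ_{control}| / σ = |28.4 − 34.1| / 12.7 = 0.4488
Noncentrality parameter: δ = d·√(n/2) = 0.4488 × √(35/2) = 1.8775
Critical value for a two-sided test at α = 0.005: z_{α/2} = 2.807.
Power = Φ(δ − 2.807) + Φ(−δ − 2.807) = Φ(-0.929) + Φ(-4.685) = 0.1763 + 0.0000 = 0.1763.

Power ≈ 0.176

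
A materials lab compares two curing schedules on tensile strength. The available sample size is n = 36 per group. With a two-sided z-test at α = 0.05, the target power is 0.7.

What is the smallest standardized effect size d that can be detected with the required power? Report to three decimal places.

d ≈ 0.586

Required noncentrality: δ = z_{0.025} + z_{0.30} = 1.960 + 0.524 = 2.484.
(Lower-tail contribution to power is negligible for δ > 0.)
δ = d·√(n/2) ⇒ d = δ/√(n/2) = 2.484/√(36/2) = 0.5856.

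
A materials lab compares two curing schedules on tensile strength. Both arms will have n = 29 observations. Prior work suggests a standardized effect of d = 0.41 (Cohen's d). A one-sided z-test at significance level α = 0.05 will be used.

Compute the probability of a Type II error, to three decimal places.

Noncentrality parameter: δ = d·√(n/2) = 0.41 × √(29/2) = 1.5612
One-sided α = 0.05 → critical value z_{0.05} = 1.645.
Power = Φ(δ − 1.645) = Φ(-0.084) = 0.4667.
Type II error: β = 1 − power = 1 − 0.4667 = 0.5333.

β ≈ 0.533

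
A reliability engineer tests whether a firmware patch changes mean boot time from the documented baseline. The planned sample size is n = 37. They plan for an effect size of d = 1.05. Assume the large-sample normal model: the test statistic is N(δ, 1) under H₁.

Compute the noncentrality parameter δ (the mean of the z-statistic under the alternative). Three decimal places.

The noncentrality parameter scales effect size by the design's sample-size factor: δ = d·√n = 1.05 × √37 = 6.3869

δ ≈ 6.387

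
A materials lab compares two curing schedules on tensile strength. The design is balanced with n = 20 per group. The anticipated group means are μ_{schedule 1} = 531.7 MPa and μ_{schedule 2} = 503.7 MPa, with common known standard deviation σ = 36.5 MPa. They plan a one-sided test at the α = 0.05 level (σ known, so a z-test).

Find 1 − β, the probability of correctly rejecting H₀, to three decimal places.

Power ≈ 0.783

Standardized effect: d = |μ_{schedule 1} − μ_{schedule 2}| / σ = |531.7 − 503.7| / 36.5 = 0.7671
Noncentrality parameter: δ = d·√(n/2) = 0.7671 × √(20/2) = 2.4259
Critical value for a one-sided test at α = 0.05: z_α = 1.645.
Power = Φ(δ − 1.645) = Φ(0.781) = 0.7826.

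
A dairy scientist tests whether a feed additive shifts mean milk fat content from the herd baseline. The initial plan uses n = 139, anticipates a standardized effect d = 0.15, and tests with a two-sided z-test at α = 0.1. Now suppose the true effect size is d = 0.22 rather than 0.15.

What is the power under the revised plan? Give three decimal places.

Power ≈ 0.829

With d = 0.22: δ = d·√n = 0.22 × √139 = 2.5938. Critical value z_{0.05} = 1.645.
Revised power = Φ(δ − 1.645) + Φ(−δ − 1.645) = Φ(0.949) + Φ(-4.239) = 0.8287 + 0.0000 = 0.8287.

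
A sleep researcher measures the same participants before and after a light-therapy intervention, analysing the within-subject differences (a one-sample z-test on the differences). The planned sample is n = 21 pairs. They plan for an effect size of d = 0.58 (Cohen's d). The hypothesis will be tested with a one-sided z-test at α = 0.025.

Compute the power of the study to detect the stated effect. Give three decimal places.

Power ≈ 0.757

Noncentrality parameter: δ = d·√n = 0.58 × √21 = 2.6579
Critical value for a one-sided test at α = 0.025: z_α = 1.960.
Power = P(Z > 1.960 − δ) = Φ(0.698) = 0.7574.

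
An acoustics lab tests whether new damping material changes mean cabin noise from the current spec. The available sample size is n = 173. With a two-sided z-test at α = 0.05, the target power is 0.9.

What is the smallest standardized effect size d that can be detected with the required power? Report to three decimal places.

d ≈ 0.246

Required noncentrality: δ = z_{0.025} + z_{0.10} = 1.960 + 1.282 = 3.242.
(The second rejection-region term Φ(−δ − z_{α/2}) is negligible and dropped.)
δ = d·√n ⇒ d = δ/√n = 3.242/√173 = 0.2464.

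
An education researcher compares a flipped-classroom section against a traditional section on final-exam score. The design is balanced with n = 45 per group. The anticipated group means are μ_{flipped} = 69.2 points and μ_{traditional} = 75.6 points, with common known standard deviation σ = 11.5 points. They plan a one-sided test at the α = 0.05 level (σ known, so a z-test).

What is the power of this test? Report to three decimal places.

Power ≈ 0.840

Standardized effect: d = |μ_{flipped} − μ_{traditional}| / σ = |69.2 − 75.6| / 11.5 = 0.5565
Noncentrality parameter: δ = d·√(n/2) = 0.5565 × √(45/2) = 2.6398
One-sided α = 0.05 → critical value z_{0.05} = 1.645.
Power = Φ(δ − 1.645) = Φ(0.995) = 0.8401.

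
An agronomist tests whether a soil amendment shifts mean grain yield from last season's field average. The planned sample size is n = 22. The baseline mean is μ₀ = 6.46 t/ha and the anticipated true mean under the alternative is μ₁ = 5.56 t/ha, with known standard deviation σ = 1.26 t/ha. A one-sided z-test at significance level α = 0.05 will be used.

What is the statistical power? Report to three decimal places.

Power ≈ 0.956

Standardized effect: d = |μ₁ − μ₀| / σ = |5.56 − 6.46| / 1.26 = 0.7143
Noncentrality parameter: δ = d·√n = 0.7143 × √22 = 3.3503
One-sided α = 0.05 → critical value z_{0.05} = 1.645.
Power = Φ(δ − 1.645) = Φ(1.705) = 0.9559.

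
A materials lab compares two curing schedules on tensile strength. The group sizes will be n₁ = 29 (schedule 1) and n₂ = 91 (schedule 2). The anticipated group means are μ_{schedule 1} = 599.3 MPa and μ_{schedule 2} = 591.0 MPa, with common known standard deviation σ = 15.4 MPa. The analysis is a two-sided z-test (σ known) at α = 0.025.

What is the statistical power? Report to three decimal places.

Power ≈ 0.613

Standardized effect: d = |μ_{schedule 1} − μ_{schedule 2}| / σ = |599.3 − 591.0| / 15.4 = 0.5390
Noncentrality parameter: δ = d / √(1/n₁ + 1/n₂) = 0.5390 / √(1/29 + 1/91) = 2.5275
Critical value for a two-sided test at α = 0.025: z_{α/2} = 2.241.
Power = Φ(δ − 2.241) + Φ(−δ − 2.241) = Φ(0.286) + Φ(-4.769) = 0.6126 + 0.0000 = 0.6126.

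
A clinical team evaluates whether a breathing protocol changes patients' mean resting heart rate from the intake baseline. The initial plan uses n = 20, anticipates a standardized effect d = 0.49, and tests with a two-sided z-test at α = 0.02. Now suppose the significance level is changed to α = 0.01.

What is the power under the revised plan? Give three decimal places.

δ = d·√n = 0.49 × √20 = 2.1913 (unchanged). New critical value: z_{0.005} = 2.576.
Revised power = Φ(δ − 2.576) + Φ(−δ − 2.576) = Φ(-0.384) + Φ(-4.767) = 0.3503 + 0.0000 = 0.3503.

Power ≈ 0.350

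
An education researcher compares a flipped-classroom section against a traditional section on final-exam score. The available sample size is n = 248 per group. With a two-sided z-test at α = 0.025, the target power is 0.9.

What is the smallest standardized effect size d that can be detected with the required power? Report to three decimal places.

Need Φ(δ − 2.241) = 0.9, so δ = 2.241 + 1.282 = 3.523.
(The second rejection-region term Φ(−δ − z_{α/2}) is negligible and dropped.)
δ = d·√(n/2) ⇒ d = δ/√(n/2) = 3.523/√(248/2) = 0.3164.

d ≈ 0.316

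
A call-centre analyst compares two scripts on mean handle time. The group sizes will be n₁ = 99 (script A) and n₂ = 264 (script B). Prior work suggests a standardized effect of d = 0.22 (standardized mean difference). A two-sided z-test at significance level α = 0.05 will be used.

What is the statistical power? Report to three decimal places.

Noncentrality parameter: λ = d / √(1/n₁ + 1/n₂) = 0.22 / √(1/99 + 1/264) = 1.8668
Critical value for a two-sided test at α = 0.05: z_{α/2} = 1.960.
Power = Φ(λ − 1.960) + Φ(−λ − 1.960) = Φ(-0.093) + Φ(-3.827) = 0.4629 + 0.0001 = 0.4629.

Power ≈ 0.463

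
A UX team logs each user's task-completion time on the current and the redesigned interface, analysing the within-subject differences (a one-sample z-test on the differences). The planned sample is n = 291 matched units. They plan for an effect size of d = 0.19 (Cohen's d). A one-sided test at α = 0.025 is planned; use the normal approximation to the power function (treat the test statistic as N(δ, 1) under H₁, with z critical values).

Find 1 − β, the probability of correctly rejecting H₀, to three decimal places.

Power ≈ 0.900

Noncentrality parameter: δ = d·√n = 0.19 × √291 = 3.2412
One-sided α = 0.025 → critical value z_{0.025} = 1.960.
Power = P(Z > 1.960 − δ) = Φ(1.281) = 0.8999.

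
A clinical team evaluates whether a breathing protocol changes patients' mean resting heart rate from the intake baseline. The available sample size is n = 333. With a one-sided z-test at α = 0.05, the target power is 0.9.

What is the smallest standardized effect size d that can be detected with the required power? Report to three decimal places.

Need Φ(δ − 1.645) = 0.9, so δ = 1.645 + 1.282 = 2.926.
δ = d·√n ⇒ d = δ/√n = 2.926/√333 = 0.1604.

d ≈ 0.160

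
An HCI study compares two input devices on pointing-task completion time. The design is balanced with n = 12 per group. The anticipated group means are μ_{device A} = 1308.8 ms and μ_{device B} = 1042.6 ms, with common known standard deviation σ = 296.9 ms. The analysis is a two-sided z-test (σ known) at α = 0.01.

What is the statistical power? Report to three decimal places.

Power ≈ 0.352

Standardized effect: d = |μ_{device A} − μ_{device B}| / σ = |1308.8 − 1042.6| / 296.9 = 0.8966
Noncentrality parameter: δ = d·√(n/2) = 0.8966 × √(12/2) = 2.1962
Critical value for a two-sided test at α = 0.01: z_{α/2} = 2.576.
Power = Φ(δ − 2.576) + Φ(−δ − 2.576) = Φ(-0.380) + Φ(-4.772) = 0.3521 + 0.0000 = 0.3521.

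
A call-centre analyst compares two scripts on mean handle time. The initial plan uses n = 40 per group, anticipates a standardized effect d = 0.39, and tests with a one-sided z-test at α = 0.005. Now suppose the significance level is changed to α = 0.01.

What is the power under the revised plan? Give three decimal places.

δ = d·√(n/2) = 0.39 × √(40/2) = 1.7441 (unchanged). New critical value: z_{0.01} = 2.326.
Revised power = P(Z > 2.326 − δ) = Φ(-0.582) = 0.2802.

Power ≈ 0.280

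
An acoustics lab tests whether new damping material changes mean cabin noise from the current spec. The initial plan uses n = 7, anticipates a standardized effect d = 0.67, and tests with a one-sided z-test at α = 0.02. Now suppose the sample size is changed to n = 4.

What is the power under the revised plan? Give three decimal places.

With n = 4: δ = d·√n = 0.67 × √4 = 1.3400. Critical value z_{0.02} = 2.054.
Revised power = P(Z > 2.054 − δ) = Φ(-0.714) = 0.2377.

Power ≈ 0.238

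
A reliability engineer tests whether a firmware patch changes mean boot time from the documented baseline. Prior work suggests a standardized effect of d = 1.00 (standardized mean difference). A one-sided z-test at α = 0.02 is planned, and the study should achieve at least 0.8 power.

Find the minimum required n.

For power 0.8 need Φ(δ − z_{0.02}) = 0.8, so δ = z_{0.02} + z_{0.20} = 2.054 + 0.842 = 2.895.
δ = d·√n ⇒ n = (δ/d)² = (2.895 / 1.00)² = 8.38.
Round up to the next whole unit.

n = 9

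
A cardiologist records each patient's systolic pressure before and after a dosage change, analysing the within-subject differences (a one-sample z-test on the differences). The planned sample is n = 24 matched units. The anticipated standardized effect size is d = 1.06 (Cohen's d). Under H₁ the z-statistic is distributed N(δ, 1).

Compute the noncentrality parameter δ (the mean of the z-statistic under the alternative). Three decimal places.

δ ≈ 5.193

δ = d·√n = 1.06 × √24 = 5.1929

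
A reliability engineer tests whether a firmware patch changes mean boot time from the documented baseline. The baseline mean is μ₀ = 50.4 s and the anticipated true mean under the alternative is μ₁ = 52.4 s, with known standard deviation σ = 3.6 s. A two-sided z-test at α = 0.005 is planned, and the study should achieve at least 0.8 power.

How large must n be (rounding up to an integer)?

Standardized effect: d = |μ₁ − μ₀| / σ = |52.4 − 50.4| / 3.6 = 0.5556
Set Φ(δ − 2.807) = 0.8; then δ − 2.807 = Φ⁻¹(0.8) = 0.842, giving δ = 3.649.
(The Φ(−δ − z_{α/2}) term is vanishingly small for δ > 0 and is dropped in the standard sample-size formula.)
δ = d·√n ⇒ n = (δ/d)² = (3.649 / 0.5556)² = 43.13.
Round up to the next whole unit.

n = 44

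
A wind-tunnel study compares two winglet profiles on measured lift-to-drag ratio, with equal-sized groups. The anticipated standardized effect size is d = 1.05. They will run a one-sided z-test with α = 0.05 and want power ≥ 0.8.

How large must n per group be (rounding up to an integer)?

n = 12 per group

For power 0.8 need Φ(δ − z_{0.05}) = 0.8, so δ = z_{0.05} + z_{0.20} = 1.645 + 0.842 = 2.486.
δ = d·√(n/2) ⇒ n = 2(δ/d)² = 2 × (2.486 / 1.05)² = 11.22.
Round up to the next whole unit.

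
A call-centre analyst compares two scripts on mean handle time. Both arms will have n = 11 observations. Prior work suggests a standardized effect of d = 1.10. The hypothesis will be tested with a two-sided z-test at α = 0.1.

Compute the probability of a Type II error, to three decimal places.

β ≈ 0.175

Noncentrality parameter: δ = d·√(n/2) = 1.10 × √(11/2) = 2.5797
Two-sided α = 0.1 → critical value z_{0.05} = 1.645.
Power = Φ(δ − 1.645) + Φ(−δ − 1.645) = Φ(0.935) + Φ(-4.225) = 0.8251 + 0.0000 = 0.8251.
Type II error: β = 1 − power = 1 − 0.8251 = 0.1749.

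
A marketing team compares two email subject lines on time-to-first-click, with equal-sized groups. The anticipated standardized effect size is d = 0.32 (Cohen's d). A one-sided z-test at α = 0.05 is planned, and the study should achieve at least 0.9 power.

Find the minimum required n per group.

n = 168 per group

For power 0.9 need Φ(δ − z_{0.05}) = 0.9, so δ = z_{0.05} + z_{0.10} = 1.645 + 1.282 = 2.926.
δ = d·√(n/2) ⇒ n = 2(δ/d)² = 2 × (2.926 / 0.32)² = 167.26.
Rounding up, n = 168 per group.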